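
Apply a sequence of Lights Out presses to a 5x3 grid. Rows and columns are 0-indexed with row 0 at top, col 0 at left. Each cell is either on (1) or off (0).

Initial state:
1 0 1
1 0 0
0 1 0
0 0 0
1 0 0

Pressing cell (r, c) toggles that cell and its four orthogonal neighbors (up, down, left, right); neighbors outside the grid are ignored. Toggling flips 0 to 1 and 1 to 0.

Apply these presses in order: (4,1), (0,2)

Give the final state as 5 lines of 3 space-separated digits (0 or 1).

After press 1 at (4,1):
1 0 1
1 0 0
0 1 0
0 1 0
0 1 1

After press 2 at (0,2):
1 1 0
1 0 1
0 1 0
0 1 0
0 1 1

Answer: 1 1 0
1 0 1
0 1 0
0 1 0
0 1 1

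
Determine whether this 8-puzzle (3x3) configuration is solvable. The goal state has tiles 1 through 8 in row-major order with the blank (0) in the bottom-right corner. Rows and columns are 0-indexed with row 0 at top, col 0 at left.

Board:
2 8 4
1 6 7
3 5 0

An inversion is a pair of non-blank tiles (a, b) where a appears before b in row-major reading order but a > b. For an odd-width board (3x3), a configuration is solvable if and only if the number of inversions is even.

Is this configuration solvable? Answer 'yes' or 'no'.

Inversions (pairs i<j in row-major order where tile[i] > tile[j] > 0): 13
13 is odd, so the puzzle is not solvable.

Answer: no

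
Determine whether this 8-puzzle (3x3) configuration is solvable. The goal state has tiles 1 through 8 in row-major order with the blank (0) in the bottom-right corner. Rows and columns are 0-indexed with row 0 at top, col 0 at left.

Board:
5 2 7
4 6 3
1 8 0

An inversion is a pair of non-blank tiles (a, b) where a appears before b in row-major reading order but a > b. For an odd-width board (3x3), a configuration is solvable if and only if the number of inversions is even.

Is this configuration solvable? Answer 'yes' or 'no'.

Answer: yes

Derivation:
Inversions (pairs i<j in row-major order where tile[i] > tile[j] > 0): 14
14 is even, so the puzzle is solvable.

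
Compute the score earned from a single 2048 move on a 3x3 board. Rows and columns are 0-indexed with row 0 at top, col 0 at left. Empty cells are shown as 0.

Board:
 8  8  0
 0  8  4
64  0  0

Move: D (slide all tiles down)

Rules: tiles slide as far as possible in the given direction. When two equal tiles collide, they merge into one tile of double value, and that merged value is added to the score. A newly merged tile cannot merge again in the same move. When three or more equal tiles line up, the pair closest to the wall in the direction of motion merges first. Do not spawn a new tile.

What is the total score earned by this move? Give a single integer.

Answer: 16

Derivation:
Slide down:
col 0: [8, 0, 64] -> [0, 8, 64]  score +0 (running 0)
col 1: [8, 8, 0] -> [0, 0, 16]  score +16 (running 16)
col 2: [0, 4, 0] -> [0, 0, 4]  score +0 (running 16)
Board after move:
 0  0  0
 8  0  0
64 16  4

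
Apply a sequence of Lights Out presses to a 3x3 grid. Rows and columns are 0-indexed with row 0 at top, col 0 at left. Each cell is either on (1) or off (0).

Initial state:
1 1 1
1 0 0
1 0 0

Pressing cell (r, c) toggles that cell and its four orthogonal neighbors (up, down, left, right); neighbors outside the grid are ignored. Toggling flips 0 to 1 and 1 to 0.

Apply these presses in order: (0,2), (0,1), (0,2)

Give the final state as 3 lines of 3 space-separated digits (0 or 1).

Answer: 0 0 0
1 1 0
1 0 0

Derivation:
After press 1 at (0,2):
1 0 0
1 0 1
1 0 0

After press 2 at (0,1):
0 1 1
1 1 1
1 0 0

After press 3 at (0,2):
0 0 0
1 1 0
1 0 0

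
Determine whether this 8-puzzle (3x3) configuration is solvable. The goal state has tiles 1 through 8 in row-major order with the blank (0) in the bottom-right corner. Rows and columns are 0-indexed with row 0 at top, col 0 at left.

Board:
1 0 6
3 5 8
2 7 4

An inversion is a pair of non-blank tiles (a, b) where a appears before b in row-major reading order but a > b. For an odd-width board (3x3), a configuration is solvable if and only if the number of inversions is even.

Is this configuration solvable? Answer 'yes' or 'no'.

Inversions (pairs i<j in row-major order where tile[i] > tile[j] > 0): 11
11 is odd, so the puzzle is not solvable.

Answer: no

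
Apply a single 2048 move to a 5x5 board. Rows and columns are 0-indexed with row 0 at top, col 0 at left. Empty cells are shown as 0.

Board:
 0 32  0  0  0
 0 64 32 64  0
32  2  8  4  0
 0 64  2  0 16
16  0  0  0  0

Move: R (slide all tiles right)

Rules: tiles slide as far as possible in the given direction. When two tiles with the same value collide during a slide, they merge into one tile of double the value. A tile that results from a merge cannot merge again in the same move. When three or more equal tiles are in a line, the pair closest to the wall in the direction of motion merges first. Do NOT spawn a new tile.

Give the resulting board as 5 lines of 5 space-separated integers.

Slide right:
row 0: [0, 32, 0, 0, 0] -> [0, 0, 0, 0, 32]
row 1: [0, 64, 32, 64, 0] -> [0, 0, 64, 32, 64]
row 2: [32, 2, 8, 4, 0] -> [0, 32, 2, 8, 4]
row 3: [0, 64, 2, 0, 16] -> [0, 0, 64, 2, 16]
row 4: [16, 0, 0, 0, 0] -> [0, 0, 0, 0, 16]

Answer:  0  0  0  0 32
 0  0 64 32 64
 0 32  2  8  4
 0  0 64  2 16
 0  0  0  0 16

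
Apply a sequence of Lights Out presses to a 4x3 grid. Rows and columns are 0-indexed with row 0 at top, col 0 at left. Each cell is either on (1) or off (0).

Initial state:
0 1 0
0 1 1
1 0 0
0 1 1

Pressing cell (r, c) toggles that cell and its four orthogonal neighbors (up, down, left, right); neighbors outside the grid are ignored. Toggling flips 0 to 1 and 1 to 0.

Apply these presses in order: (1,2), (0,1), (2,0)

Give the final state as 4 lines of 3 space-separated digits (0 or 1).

After press 1 at (1,2):
0 1 1
0 0 0
1 0 1
0 1 1

After press 2 at (0,1):
1 0 0
0 1 0
1 0 1
0 1 1

After press 3 at (2,0):
1 0 0
1 1 0
0 1 1
1 1 1

Answer: 1 0 0
1 1 0
0 1 1
1 1 1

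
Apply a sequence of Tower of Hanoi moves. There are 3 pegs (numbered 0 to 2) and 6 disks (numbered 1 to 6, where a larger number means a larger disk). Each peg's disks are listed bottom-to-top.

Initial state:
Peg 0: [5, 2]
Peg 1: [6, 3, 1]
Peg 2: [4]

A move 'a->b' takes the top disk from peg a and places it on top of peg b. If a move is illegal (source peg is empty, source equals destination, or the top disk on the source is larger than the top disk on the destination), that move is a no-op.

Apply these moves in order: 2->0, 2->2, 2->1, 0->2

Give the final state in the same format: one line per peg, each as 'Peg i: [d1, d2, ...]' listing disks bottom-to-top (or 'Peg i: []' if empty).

After move 1 (2->0):
Peg 0: [5, 2]
Peg 1: [6, 3, 1]
Peg 2: [4]

After move 2 (2->2):
Peg 0: [5, 2]
Peg 1: [6, 3, 1]
Peg 2: [4]

After move 3 (2->1):
Peg 0: [5, 2]
Peg 1: [6, 3, 1]
Peg 2: [4]

After move 4 (0->2):
Peg 0: [5]
Peg 1: [6, 3, 1]
Peg 2: [4, 2]

Answer: Peg 0: [5]
Peg 1: [6, 3, 1]
Peg 2: [4, 2]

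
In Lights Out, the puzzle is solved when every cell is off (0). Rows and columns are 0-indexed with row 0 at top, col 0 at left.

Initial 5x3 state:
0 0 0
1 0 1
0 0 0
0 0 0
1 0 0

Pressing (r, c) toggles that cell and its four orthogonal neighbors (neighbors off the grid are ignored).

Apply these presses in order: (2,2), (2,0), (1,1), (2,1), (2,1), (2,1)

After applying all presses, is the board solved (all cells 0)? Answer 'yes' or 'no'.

After press 1 at (2,2):
0 0 0
1 0 0
0 1 1
0 0 1
1 0 0

After press 2 at (2,0):
0 0 0
0 0 0
1 0 1
1 0 1
1 0 0

After press 3 at (1,1):
0 1 0
1 1 1
1 1 1
1 0 1
1 0 0

After press 4 at (2,1):
0 1 0
1 0 1
0 0 0
1 1 1
1 0 0

After press 5 at (2,1):
0 1 0
1 1 1
1 1 1
1 0 1
1 0 0

After press 6 at (2,1):
0 1 0
1 0 1
0 0 0
1 1 1
1 0 0

Lights still on: 7

Answer: no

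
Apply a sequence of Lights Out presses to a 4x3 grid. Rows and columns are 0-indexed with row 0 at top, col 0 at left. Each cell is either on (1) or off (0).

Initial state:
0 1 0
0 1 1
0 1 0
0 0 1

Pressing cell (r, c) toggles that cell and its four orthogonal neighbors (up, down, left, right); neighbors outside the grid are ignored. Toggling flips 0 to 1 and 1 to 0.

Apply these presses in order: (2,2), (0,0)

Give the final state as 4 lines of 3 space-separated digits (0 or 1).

Answer: 1 0 0
1 1 0
0 0 1
0 0 0

Derivation:
After press 1 at (2,2):
0 1 0
0 1 0
0 0 1
0 0 0

After press 2 at (0,0):
1 0 0
1 1 0
0 0 1
0 0 0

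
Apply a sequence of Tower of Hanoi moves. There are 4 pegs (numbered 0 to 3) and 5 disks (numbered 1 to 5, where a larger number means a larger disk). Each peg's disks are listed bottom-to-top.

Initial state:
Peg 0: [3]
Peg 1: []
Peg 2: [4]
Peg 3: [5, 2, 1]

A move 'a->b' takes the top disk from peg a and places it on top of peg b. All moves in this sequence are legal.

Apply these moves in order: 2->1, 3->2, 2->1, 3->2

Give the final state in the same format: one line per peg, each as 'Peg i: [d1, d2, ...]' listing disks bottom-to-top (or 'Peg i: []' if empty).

Answer: Peg 0: [3]
Peg 1: [4, 1]
Peg 2: [2]
Peg 3: [5]

Derivation:
After move 1 (2->1):
Peg 0: [3]
Peg 1: [4]
Peg 2: []
Peg 3: [5, 2, 1]

After move 2 (3->2):
Peg 0: [3]
Peg 1: [4]
Peg 2: [1]
Peg 3: [5, 2]

After move 3 (2->1):
Peg 0: [3]
Peg 1: [4, 1]
Peg 2: []
Peg 3: [5, 2]

After move 4 (3->2):
Peg 0: [3]
Peg 1: [4, 1]
Peg 2: [2]
Peg 3: [5]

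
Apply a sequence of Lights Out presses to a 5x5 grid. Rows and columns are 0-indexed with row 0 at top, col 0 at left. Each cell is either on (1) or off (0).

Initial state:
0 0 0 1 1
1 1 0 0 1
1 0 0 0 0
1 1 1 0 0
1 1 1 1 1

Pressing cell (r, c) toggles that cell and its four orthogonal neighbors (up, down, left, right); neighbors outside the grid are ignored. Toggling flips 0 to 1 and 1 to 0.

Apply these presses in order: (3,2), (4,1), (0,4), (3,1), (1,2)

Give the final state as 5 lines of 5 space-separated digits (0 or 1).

Answer: 0 0 1 0 0
1 0 1 1 0
1 1 0 0 0
0 0 1 1 0
0 1 1 1 1

Derivation:
After press 1 at (3,2):
0 0 0 1 1
1 1 0 0 1
1 0 1 0 0
1 0 0 1 0
1 1 0 1 1

After press 2 at (4,1):
0 0 0 1 1
1 1 0 0 1
1 0 1 0 0
1 1 0 1 0
0 0 1 1 1

After press 3 at (0,4):
0 0 0 0 0
1 1 0 0 0
1 0 1 0 0
1 1 0 1 0
0 0 1 1 1

After press 4 at (3,1):
0 0 0 0 0
1 1 0 0 0
1 1 1 0 0
0 0 1 1 0
0 1 1 1 1

After press 5 at (1,2):
0 0 1 0 0
1 0 1 1 0
1 1 0 0 0
0 0 1 1 0
0 1 1 1 1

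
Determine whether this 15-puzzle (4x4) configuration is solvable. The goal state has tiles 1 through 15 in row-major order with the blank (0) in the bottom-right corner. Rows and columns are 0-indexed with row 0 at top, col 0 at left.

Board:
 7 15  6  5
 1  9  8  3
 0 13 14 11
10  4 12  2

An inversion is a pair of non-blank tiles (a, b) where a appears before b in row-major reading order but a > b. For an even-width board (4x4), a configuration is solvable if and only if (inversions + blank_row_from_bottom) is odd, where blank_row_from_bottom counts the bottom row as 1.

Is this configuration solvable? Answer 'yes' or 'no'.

Inversions: 53
Blank is in row 2 (0-indexed from top), which is row 2 counting from the bottom (bottom = 1).
53 + 2 = 55, which is odd, so the puzzle is solvable.

Answer: yes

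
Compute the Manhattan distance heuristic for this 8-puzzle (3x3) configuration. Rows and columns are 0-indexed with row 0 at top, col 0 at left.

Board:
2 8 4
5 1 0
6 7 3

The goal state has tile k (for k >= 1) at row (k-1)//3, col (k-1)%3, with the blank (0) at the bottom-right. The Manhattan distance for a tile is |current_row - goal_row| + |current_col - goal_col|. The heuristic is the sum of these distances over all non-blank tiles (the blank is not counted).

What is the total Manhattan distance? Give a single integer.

Answer: 15

Derivation:
Tile 2: (0,0)->(0,1) = 1
Tile 8: (0,1)->(2,1) = 2
Tile 4: (0,2)->(1,0) = 3
Tile 5: (1,0)->(1,1) = 1
Tile 1: (1,1)->(0,0) = 2
Tile 6: (2,0)->(1,2) = 3
Tile 7: (2,1)->(2,0) = 1
Tile 3: (2,2)->(0,2) = 2
Sum: 1 + 2 + 3 + 1 + 2 + 3 + 1 + 2 = 15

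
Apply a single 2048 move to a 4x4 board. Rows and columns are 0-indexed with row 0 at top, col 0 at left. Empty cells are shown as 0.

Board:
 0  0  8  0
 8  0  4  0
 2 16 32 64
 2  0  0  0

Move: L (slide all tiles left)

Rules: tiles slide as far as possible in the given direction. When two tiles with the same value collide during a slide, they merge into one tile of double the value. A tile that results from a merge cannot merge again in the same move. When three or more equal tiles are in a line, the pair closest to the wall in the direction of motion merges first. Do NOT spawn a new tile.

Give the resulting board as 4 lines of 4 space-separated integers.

Answer:  8  0  0  0
 8  4  0  0
 2 16 32 64
 2  0  0  0

Derivation:
Slide left:
row 0: [0, 0, 8, 0] -> [8, 0, 0, 0]
row 1: [8, 0, 4, 0] -> [8, 4, 0, 0]
row 2: [2, 16, 32, 64] -> [2, 16, 32, 64]
row 3: [2, 0, 0, 0] -> [2, 0, 0, 0]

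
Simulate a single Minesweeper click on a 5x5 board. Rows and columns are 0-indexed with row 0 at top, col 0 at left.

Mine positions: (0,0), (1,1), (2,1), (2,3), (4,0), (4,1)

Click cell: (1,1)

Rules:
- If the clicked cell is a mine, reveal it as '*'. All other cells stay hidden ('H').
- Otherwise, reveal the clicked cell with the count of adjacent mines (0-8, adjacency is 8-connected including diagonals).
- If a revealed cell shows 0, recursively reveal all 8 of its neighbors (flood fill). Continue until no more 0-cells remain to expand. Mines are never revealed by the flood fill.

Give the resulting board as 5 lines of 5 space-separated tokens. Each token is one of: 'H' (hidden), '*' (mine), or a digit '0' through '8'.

H H H H H
H * H H H
H H H H H
H H H H H
H H H H H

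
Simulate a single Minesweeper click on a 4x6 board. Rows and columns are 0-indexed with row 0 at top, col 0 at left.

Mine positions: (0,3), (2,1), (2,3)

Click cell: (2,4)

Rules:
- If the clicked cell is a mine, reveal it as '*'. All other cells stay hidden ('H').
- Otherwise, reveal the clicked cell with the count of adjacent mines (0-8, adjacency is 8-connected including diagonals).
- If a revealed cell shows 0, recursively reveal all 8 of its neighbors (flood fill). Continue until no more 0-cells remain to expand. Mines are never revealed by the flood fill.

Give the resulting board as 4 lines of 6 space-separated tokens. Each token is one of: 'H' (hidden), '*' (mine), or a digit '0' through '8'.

H H H H H H
H H H H H H
H H H H 1 H
H H H H H H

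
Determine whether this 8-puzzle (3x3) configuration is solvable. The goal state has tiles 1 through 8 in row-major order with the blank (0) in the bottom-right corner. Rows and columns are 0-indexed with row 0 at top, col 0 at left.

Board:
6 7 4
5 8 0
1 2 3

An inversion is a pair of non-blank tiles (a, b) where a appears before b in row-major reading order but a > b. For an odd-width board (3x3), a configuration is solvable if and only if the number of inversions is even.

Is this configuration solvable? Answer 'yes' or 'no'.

Inversions (pairs i<j in row-major order where tile[i] > tile[j] > 0): 19
19 is odd, so the puzzle is not solvable.

Answer: no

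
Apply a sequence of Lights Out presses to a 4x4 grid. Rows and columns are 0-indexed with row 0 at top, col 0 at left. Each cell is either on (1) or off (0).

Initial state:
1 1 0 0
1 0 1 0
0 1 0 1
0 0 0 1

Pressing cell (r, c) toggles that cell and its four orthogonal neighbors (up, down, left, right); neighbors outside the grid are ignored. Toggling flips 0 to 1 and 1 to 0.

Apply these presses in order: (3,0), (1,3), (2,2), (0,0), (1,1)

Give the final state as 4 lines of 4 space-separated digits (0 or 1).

After press 1 at (3,0):
1 1 0 0
1 0 1 0
1 1 0 1
1 1 0 1

After press 2 at (1,3):
1 1 0 1
1 0 0 1
1 1 0 0
1 1 0 1

After press 3 at (2,2):
1 1 0 1
1 0 1 1
1 0 1 1
1 1 1 1

After press 4 at (0,0):
0 0 0 1
0 0 1 1
1 0 1 1
1 1 1 1

After press 5 at (1,1):
0 1 0 1
1 1 0 1
1 1 1 1
1 1 1 1

Answer: 0 1 0 1
1 1 0 1
1 1 1 1
1 1 1 1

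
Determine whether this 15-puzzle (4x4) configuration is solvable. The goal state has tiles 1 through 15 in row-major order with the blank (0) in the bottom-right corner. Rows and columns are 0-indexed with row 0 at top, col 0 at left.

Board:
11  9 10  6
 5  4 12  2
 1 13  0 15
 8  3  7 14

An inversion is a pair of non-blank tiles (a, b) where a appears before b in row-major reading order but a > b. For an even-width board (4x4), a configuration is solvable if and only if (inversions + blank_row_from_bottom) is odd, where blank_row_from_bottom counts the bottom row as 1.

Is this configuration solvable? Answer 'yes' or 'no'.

Answer: yes

Derivation:
Inversions: 53
Blank is in row 2 (0-indexed from top), which is row 2 counting from the bottom (bottom = 1).
53 + 2 = 55, which is odd, so the puzzle is solvable.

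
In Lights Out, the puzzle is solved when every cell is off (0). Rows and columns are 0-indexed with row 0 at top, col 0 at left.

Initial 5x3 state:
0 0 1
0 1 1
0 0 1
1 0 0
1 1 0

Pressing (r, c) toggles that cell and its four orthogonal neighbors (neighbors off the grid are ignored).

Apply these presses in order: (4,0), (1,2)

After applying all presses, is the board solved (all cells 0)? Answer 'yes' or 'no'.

After press 1 at (4,0):
0 0 1
0 1 1
0 0 1
0 0 0
0 0 0

After press 2 at (1,2):
0 0 0
0 0 0
0 0 0
0 0 0
0 0 0

Lights still on: 0

Answer: yes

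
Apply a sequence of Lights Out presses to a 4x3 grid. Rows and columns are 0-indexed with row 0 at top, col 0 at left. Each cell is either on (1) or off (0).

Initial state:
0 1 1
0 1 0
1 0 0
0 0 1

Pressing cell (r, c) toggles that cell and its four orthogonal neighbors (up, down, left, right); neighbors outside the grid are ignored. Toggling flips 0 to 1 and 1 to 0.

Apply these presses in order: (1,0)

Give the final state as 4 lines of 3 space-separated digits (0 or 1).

Answer: 1 1 1
1 0 0
0 0 0
0 0 1

Derivation:
After press 1 at (1,0):
1 1 1
1 0 0
0 0 0
0 0 1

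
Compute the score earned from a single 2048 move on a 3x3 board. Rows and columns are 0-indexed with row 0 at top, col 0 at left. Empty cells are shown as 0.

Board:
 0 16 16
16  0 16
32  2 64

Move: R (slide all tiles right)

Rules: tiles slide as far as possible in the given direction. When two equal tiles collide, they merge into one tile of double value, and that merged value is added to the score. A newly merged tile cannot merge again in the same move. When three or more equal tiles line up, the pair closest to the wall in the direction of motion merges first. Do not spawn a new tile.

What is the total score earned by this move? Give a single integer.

Answer: 64

Derivation:
Slide right:
row 0: [0, 16, 16] -> [0, 0, 32]  score +32 (running 32)
row 1: [16, 0, 16] -> [0, 0, 32]  score +32 (running 64)
row 2: [32, 2, 64] -> [32, 2, 64]  score +0 (running 64)
Board after move:
 0  0 32
 0  0 32
32  2 64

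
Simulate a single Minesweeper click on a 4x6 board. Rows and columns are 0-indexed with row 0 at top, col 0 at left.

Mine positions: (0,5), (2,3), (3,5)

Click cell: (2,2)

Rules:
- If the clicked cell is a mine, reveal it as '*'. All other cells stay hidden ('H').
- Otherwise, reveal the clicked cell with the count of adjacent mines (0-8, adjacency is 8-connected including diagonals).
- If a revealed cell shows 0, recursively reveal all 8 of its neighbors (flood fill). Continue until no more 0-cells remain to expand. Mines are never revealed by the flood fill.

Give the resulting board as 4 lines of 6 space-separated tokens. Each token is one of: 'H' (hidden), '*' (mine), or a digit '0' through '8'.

H H H H H H
H H H H H H
H H 1 H H H
H H H H H H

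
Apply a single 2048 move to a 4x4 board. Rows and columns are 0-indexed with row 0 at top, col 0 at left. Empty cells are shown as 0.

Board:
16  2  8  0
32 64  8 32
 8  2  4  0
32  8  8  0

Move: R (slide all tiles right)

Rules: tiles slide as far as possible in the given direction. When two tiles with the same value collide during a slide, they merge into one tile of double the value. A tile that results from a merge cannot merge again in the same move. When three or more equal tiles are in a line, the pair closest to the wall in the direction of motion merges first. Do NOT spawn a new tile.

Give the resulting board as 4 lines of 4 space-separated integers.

Slide right:
row 0: [16, 2, 8, 0] -> [0, 16, 2, 8]
row 1: [32, 64, 8, 32] -> [32, 64, 8, 32]
row 2: [8, 2, 4, 0] -> [0, 8, 2, 4]
row 3: [32, 8, 8, 0] -> [0, 0, 32, 16]

Answer:  0 16  2  8
32 64  8 32
 0  8  2  4
 0  0 32 16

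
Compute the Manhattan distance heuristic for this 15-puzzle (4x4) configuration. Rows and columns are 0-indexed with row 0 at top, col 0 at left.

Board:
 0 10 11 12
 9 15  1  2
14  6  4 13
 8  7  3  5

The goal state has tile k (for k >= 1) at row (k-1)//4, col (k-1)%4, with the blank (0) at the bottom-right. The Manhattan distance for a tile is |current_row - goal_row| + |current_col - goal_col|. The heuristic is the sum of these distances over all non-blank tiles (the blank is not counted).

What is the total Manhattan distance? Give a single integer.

Tile 10: (0,1)->(2,1) = 2
Tile 11: (0,2)->(2,2) = 2
Tile 12: (0,3)->(2,3) = 2
Tile 9: (1,0)->(2,0) = 1
Tile 15: (1,1)->(3,2) = 3
Tile 1: (1,2)->(0,0) = 3
Tile 2: (1,3)->(0,1) = 3
Tile 14: (2,0)->(3,1) = 2
Tile 6: (2,1)->(1,1) = 1
Tile 4: (2,2)->(0,3) = 3
Tile 13: (2,3)->(3,0) = 4
Tile 8: (3,0)->(1,3) = 5
Tile 7: (3,1)->(1,2) = 3
Tile 3: (3,2)->(0,2) = 3
Tile 5: (3,3)->(1,0) = 5
Sum: 2 + 2 + 2 + 1 + 3 + 3 + 3 + 2 + 1 + 3 + 4 + 5 + 3 + 3 + 5 = 42

Answer: 42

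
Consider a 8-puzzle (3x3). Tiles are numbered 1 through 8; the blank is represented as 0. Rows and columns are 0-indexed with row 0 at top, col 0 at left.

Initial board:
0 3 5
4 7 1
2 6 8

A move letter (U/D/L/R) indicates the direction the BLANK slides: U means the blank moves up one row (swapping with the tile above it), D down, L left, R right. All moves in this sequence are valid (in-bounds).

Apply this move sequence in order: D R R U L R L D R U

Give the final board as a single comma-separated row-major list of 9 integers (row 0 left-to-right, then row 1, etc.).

After move 1 (D):
4 3 5
0 7 1
2 6 8

After move 2 (R):
4 3 5
7 0 1
2 6 8

After move 3 (R):
4 3 5
7 1 0
2 6 8

After move 4 (U):
4 3 0
7 1 5
2 6 8

After move 5 (L):
4 0 3
7 1 5
2 6 8

After move 6 (R):
4 3 0
7 1 5
2 6 8

After move 7 (L):
4 0 3
7 1 5
2 6 8

After move 8 (D):
4 1 3
7 0 5
2 6 8

After move 9 (R):
4 1 3
7 5 0
2 6 8

After move 10 (U):
4 1 0
7 5 3
2 6 8

Answer: 4, 1, 0, 7, 5, 3, 2, 6, 8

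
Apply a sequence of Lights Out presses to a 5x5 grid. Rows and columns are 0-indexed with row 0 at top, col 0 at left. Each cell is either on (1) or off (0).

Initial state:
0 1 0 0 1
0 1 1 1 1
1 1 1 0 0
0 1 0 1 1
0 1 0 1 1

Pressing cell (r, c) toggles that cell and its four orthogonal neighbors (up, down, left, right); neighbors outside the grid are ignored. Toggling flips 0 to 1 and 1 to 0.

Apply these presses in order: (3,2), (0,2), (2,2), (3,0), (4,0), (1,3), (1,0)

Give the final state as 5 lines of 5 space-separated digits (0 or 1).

After press 1 at (3,2):
0 1 0 0 1
0 1 1 1 1
1 1 0 0 0
0 0 1 0 1
0 1 1 1 1

After press 2 at (0,2):
0 0 1 1 1
0 1 0 1 1
1 1 0 0 0
0 0 1 0 1
0 1 1 1 1

After press 3 at (2,2):
0 0 1 1 1
0 1 1 1 1
1 0 1 1 0
0 0 0 0 1
0 1 1 1 1

After press 4 at (3,0):
0 0 1 1 1
0 1 1 1 1
0 0 1 1 0
1 1 0 0 1
1 1 1 1 1

After press 5 at (4,0):
0 0 1 1 1
0 1 1 1 1
0 0 1 1 0
0 1 0 0 1
0 0 1 1 1

After press 6 at (1,3):
0 0 1 0 1
0 1 0 0 0
0 0 1 0 0
0 1 0 0 1
0 0 1 1 1

After press 7 at (1,0):
1 0 1 0 1
1 0 0 0 0
1 0 1 0 0
0 1 0 0 1
0 0 1 1 1

Answer: 1 0 1 0 1
1 0 0 0 0
1 0 1 0 0
0 1 0 0 1
0 0 1 1 1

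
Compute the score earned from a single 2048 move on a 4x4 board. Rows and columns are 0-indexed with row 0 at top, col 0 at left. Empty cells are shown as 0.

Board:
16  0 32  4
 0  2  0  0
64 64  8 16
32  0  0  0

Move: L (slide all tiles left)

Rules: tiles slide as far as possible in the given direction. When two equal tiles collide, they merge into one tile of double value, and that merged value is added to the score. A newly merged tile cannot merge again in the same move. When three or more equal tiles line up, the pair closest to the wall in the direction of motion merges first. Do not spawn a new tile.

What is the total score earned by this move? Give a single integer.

Slide left:
row 0: [16, 0, 32, 4] -> [16, 32, 4, 0]  score +0 (running 0)
row 1: [0, 2, 0, 0] -> [2, 0, 0, 0]  score +0 (running 0)
row 2: [64, 64, 8, 16] -> [128, 8, 16, 0]  score +128 (running 128)
row 3: [32, 0, 0, 0] -> [32, 0, 0, 0]  score +0 (running 128)
Board after move:
 16  32   4   0
  2   0   0   0
128   8  16   0
 32   0   0   0

Answer: 128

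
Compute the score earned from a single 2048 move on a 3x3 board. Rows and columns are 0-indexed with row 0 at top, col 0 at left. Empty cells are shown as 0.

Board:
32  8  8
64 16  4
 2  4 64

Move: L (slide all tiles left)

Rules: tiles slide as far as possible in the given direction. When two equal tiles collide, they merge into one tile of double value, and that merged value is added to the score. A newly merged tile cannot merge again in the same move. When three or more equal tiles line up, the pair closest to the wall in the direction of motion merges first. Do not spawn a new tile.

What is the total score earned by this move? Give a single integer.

Slide left:
row 0: [32, 8, 8] -> [32, 16, 0]  score +16 (running 16)
row 1: [64, 16, 4] -> [64, 16, 4]  score +0 (running 16)
row 2: [2, 4, 64] -> [2, 4, 64]  score +0 (running 16)
Board after move:
32 16  0
64 16  4
 2  4 64

Answer: 16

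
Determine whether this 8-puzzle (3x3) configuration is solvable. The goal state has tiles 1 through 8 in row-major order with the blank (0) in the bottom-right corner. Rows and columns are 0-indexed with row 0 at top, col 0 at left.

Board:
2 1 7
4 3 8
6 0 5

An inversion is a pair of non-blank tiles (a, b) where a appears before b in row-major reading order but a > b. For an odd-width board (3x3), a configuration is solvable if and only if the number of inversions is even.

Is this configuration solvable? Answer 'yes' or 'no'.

Inversions (pairs i<j in row-major order where tile[i] > tile[j] > 0): 9
9 is odd, so the puzzle is not solvable.

Answer: no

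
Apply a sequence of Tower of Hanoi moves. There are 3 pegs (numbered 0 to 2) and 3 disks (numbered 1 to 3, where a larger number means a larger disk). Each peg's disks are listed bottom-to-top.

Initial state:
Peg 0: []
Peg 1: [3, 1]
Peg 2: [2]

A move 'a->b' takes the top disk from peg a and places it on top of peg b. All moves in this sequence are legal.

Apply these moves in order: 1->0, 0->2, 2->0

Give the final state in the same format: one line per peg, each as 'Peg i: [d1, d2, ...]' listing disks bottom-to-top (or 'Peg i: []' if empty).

After move 1 (1->0):
Peg 0: [1]
Peg 1: [3]
Peg 2: [2]

After move 2 (0->2):
Peg 0: []
Peg 1: [3]
Peg 2: [2, 1]

After move 3 (2->0):
Peg 0: [1]
Peg 1: [3]
Peg 2: [2]

Answer: Peg 0: [1]
Peg 1: [3]
Peg 2: [2]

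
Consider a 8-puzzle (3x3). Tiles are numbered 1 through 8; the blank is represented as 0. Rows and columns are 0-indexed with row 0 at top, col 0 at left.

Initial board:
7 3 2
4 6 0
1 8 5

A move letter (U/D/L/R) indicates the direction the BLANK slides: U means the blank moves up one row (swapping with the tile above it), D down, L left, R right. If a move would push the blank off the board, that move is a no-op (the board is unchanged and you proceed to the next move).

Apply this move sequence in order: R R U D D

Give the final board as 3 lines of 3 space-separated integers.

Answer: 7 3 2
4 6 5
1 8 0

Derivation:
After move 1 (R):
7 3 2
4 6 0
1 8 5

After move 2 (R):
7 3 2
4 6 0
1 8 5

After move 3 (U):
7 3 0
4 6 2
1 8 5

After move 4 (D):
7 3 2
4 6 0
1 8 5

After move 5 (D):
7 3 2
4 6 5
1 8 0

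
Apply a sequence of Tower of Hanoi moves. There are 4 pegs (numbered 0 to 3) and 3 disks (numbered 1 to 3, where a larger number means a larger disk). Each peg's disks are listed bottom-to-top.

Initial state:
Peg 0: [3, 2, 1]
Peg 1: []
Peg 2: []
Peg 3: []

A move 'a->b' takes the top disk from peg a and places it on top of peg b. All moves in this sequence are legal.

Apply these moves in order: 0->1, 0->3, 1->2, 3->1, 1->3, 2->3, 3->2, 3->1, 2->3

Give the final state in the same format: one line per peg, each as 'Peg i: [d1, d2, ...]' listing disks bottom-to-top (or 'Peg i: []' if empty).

Answer: Peg 0: [3]
Peg 1: [2]
Peg 2: []
Peg 3: [1]

Derivation:
After move 1 (0->1):
Peg 0: [3, 2]
Peg 1: [1]
Peg 2: []
Peg 3: []

After move 2 (0->3):
Peg 0: [3]
Peg 1: [1]
Peg 2: []
Peg 3: [2]

After move 3 (1->2):
Peg 0: [3]
Peg 1: []
Peg 2: [1]
Peg 3: [2]

After move 4 (3->1):
Peg 0: [3]
Peg 1: [2]
Peg 2: [1]
Peg 3: []

After move 5 (1->3):
Peg 0: [3]
Peg 1: []
Peg 2: [1]
Peg 3: [2]

After move 6 (2->3):
Peg 0: [3]
Peg 1: []
Peg 2: []
Peg 3: [2, 1]

After move 7 (3->2):
Peg 0: [3]
Peg 1: []
Peg 2: [1]
Peg 3: [2]

After move 8 (3->1):
Peg 0: [3]
Peg 1: [2]
Peg 2: [1]
Peg 3: []

After move 9 (2->3):
Peg 0: [3]
Peg 1: [2]
Peg 2: []
Peg 3: [1]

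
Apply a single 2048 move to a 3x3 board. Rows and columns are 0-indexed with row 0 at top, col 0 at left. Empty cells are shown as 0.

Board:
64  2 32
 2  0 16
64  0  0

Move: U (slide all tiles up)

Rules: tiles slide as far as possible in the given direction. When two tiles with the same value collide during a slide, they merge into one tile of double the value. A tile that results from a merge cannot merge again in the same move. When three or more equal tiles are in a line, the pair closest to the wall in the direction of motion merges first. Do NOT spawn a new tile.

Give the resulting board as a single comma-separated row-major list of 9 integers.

Slide up:
col 0: [64, 2, 64] -> [64, 2, 64]
col 1: [2, 0, 0] -> [2, 0, 0]
col 2: [32, 16, 0] -> [32, 16, 0]

Answer: 64, 2, 32, 2, 0, 16, 64, 0, 0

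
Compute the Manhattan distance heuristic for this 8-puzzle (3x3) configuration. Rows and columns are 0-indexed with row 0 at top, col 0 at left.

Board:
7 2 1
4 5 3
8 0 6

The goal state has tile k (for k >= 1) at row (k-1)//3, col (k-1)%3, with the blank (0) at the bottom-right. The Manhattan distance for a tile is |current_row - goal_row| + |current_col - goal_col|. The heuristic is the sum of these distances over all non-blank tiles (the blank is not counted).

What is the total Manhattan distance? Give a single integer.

Tile 7: at (0,0), goal (2,0), distance |0-2|+|0-0| = 2
Tile 2: at (0,1), goal (0,1), distance |0-0|+|1-1| = 0
Tile 1: at (0,2), goal (0,0), distance |0-0|+|2-0| = 2
Tile 4: at (1,0), goal (1,0), distance |1-1|+|0-0| = 0
Tile 5: at (1,1), goal (1,1), distance |1-1|+|1-1| = 0
Tile 3: at (1,2), goal (0,2), distance |1-0|+|2-2| = 1
Tile 8: at (2,0), goal (2,1), distance |2-2|+|0-1| = 1
Tile 6: at (2,2), goal (1,2), distance |2-1|+|2-2| = 1
Sum: 2 + 0 + 2 + 0 + 0 + 1 + 1 + 1 = 7

Answer: 7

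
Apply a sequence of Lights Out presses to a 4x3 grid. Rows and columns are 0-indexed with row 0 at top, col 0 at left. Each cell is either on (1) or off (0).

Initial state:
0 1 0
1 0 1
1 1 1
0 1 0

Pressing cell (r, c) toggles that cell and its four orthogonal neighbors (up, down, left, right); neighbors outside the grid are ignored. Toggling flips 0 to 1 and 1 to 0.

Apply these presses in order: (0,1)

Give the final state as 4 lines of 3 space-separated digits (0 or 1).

Answer: 1 0 1
1 1 1
1 1 1
0 1 0

Derivation:
After press 1 at (0,1):
1 0 1
1 1 1
1 1 1
0 1 0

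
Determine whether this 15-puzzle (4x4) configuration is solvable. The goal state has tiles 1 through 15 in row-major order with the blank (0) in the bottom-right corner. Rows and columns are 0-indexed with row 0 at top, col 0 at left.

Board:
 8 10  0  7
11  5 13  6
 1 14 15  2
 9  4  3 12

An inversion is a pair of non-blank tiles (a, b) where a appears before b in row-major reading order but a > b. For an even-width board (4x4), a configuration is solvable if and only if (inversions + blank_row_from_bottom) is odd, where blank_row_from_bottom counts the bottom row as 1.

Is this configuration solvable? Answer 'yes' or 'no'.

Answer: no

Derivation:
Inversions: 56
Blank is in row 0 (0-indexed from top), which is row 4 counting from the bottom (bottom = 1).
56 + 4 = 60, which is even, so the puzzle is not solvable.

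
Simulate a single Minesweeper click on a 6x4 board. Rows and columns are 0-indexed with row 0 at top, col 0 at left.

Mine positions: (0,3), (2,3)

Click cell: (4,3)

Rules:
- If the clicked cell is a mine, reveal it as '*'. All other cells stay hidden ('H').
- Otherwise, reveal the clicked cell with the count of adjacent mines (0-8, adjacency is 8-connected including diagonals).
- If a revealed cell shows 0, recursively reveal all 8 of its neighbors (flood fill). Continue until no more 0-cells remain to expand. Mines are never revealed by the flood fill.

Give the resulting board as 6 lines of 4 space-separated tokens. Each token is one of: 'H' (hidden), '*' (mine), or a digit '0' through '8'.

0 0 1 H
0 0 2 H
0 0 1 H
0 0 1 1
0 0 0 0
0 0 0 0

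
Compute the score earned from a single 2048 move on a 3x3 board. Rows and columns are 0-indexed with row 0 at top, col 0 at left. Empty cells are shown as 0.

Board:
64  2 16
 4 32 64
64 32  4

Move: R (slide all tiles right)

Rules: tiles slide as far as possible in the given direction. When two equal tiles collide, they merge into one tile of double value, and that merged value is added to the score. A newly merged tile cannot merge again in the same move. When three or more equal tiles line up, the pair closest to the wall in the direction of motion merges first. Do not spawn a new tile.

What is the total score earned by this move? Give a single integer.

Answer: 0

Derivation:
Slide right:
row 0: [64, 2, 16] -> [64, 2, 16]  score +0 (running 0)
row 1: [4, 32, 64] -> [4, 32, 64]  score +0 (running 0)
row 2: [64, 32, 4] -> [64, 32, 4]  score +0 (running 0)
Board after move:
64  2 16
 4 32 64
64 32  4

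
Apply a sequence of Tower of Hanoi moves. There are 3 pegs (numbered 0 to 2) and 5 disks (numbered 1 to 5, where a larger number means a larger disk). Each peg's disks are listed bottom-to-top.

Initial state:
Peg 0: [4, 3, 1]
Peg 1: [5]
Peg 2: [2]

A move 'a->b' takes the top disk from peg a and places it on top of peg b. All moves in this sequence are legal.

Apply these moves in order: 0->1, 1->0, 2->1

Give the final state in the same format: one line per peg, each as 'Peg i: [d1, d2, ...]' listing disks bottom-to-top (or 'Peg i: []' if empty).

After move 1 (0->1):
Peg 0: [4, 3]
Peg 1: [5, 1]
Peg 2: [2]

After move 2 (1->0):
Peg 0: [4, 3, 1]
Peg 1: [5]
Peg 2: [2]

After move 3 (2->1):
Peg 0: [4, 3, 1]
Peg 1: [5, 2]
Peg 2: []

Answer: Peg 0: [4, 3, 1]
Peg 1: [5, 2]
Peg 2: []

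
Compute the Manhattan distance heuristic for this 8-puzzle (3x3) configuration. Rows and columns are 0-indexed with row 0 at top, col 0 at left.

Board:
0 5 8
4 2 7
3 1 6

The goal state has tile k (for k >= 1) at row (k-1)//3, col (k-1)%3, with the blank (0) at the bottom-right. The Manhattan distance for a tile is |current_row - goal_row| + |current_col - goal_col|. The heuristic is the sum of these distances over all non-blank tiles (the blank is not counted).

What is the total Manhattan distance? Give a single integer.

Tile 5: at (0,1), goal (1,1), distance |0-1|+|1-1| = 1
Tile 8: at (0,2), goal (2,1), distance |0-2|+|2-1| = 3
Tile 4: at (1,0), goal (1,0), distance |1-1|+|0-0| = 0
Tile 2: at (1,1), goal (0,1), distance |1-0|+|1-1| = 1
Tile 7: at (1,2), goal (2,0), distance |1-2|+|2-0| = 3
Tile 3: at (2,0), goal (0,2), distance |2-0|+|0-2| = 4
Tile 1: at (2,1), goal (0,0), distance |2-0|+|1-0| = 3
Tile 6: at (2,2), goal (1,2), distance |2-1|+|2-2| = 1
Sum: 1 + 3 + 0 + 1 + 3 + 4 + 3 + 1 = 16

Answer: 16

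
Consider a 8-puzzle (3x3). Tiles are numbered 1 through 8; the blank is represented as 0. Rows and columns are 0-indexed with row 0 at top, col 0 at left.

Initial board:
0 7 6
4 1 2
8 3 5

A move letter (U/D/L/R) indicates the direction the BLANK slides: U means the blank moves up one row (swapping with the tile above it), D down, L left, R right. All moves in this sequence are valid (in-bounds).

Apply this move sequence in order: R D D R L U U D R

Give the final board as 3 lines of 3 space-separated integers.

Answer: 7 1 6
4 2 0
8 3 5

Derivation:
After move 1 (R):
7 0 6
4 1 2
8 3 5

After move 2 (D):
7 1 6
4 0 2
8 3 5

After move 3 (D):
7 1 6
4 3 2
8 0 5

After move 4 (R):
7 1 6
4 3 2
8 5 0

After move 5 (L):
7 1 6
4 3 2
8 0 5

After move 6 (U):
7 1 6
4 0 2
8 3 5

After move 7 (U):
7 0 6
4 1 2
8 3 5

After move 8 (D):
7 1 6
4 0 2
8 3 5

After move 9 (R):
7 1 6
4 2 0
8 3 5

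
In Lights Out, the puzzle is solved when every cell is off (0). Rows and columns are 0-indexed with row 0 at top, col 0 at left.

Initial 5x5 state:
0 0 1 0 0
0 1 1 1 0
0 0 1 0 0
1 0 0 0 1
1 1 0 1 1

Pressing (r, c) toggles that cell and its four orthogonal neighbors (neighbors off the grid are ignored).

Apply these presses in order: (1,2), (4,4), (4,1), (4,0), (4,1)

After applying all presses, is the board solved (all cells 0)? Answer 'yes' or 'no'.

After press 1 at (1,2):
0 0 0 0 0
0 0 0 0 0
0 0 0 0 0
1 0 0 0 1
1 1 0 1 1

After press 2 at (4,4):
0 0 0 0 0
0 0 0 0 0
0 0 0 0 0
1 0 0 0 0
1 1 0 0 0

After press 3 at (4,1):
0 0 0 0 0
0 0 0 0 0
0 0 0 0 0
1 1 0 0 0
0 0 1 0 0

After press 4 at (4,0):
0 0 0 0 0
0 0 0 0 0
0 0 0 0 0
0 1 0 0 0
1 1 1 0 0

After press 5 at (4,1):
0 0 0 0 0
0 0 0 0 0
0 0 0 0 0
0 0 0 0 0
0 0 0 0 0

Lights still on: 0

Answer: yes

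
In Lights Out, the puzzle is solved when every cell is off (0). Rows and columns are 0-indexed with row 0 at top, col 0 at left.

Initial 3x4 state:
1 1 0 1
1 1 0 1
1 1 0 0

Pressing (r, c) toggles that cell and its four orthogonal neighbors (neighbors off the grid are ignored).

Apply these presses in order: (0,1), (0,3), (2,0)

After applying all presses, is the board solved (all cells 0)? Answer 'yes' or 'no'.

Answer: yes

Derivation:
After press 1 at (0,1):
0 0 1 1
1 0 0 1
1 1 0 0

After press 2 at (0,3):
0 0 0 0
1 0 0 0
1 1 0 0

After press 3 at (2,0):
0 0 0 0
0 0 0 0
0 0 0 0

Lights still on: 0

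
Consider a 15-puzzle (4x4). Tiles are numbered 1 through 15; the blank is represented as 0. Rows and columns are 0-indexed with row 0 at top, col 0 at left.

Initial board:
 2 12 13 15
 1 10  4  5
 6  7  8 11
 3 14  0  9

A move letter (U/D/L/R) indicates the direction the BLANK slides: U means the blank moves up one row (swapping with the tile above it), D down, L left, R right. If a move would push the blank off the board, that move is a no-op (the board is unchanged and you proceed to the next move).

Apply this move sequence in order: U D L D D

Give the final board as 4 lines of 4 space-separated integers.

Answer:  2 12 13 15
 1 10  4  5
 6  7  8 11
 3  0 14  9

Derivation:
After move 1 (U):
 2 12 13 15
 1 10  4  5
 6  7  0 11
 3 14  8  9

After move 2 (D):
 2 12 13 15
 1 10  4  5
 6  7  8 11
 3 14  0  9

After move 3 (L):
 2 12 13 15
 1 10  4  5
 6  7  8 11
 3  0 14  9

After move 4 (D):
 2 12 13 15
 1 10  4  5
 6  7  8 11
 3  0 14  9

After move 5 (D):
 2 12 13 15
 1 10  4  5
 6  7  8 11
 3  0 14  9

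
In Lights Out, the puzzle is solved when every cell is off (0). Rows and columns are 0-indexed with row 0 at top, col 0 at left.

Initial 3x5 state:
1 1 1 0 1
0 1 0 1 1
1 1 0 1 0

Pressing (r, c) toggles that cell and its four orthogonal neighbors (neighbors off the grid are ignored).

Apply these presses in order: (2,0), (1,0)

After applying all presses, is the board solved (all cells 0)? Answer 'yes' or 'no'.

After press 1 at (2,0):
1 1 1 0 1
1 1 0 1 1
0 0 0 1 0

After press 2 at (1,0):
0 1 1 0 1
0 0 0 1 1
1 0 0 1 0

Lights still on: 7

Answer: no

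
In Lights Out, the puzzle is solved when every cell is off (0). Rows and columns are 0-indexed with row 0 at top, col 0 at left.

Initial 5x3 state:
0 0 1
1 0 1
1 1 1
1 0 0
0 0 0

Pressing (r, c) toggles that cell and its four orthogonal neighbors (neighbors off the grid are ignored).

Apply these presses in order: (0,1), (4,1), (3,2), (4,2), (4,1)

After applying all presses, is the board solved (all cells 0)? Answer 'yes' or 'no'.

After press 1 at (0,1):
1 1 0
1 1 1
1 1 1
1 0 0
0 0 0

After press 2 at (4,1):
1 1 0
1 1 1
1 1 1
1 1 0
1 1 1

After press 3 at (3,2):
1 1 0
1 1 1
1 1 0
1 0 1
1 1 0

After press 4 at (4,2):
1 1 0
1 1 1
1 1 0
1 0 0
1 0 1

After press 5 at (4,1):
1 1 0
1 1 1
1 1 0
1 1 0
0 1 0

Lights still on: 10

Answer: no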